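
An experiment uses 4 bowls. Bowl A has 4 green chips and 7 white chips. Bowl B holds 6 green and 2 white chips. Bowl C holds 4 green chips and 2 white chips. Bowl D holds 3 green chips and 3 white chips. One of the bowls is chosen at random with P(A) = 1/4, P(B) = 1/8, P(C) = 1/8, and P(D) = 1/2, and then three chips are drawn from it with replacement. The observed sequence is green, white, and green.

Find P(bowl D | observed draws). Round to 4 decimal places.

For each hypothesis, P(data | H) works out to: P(data | bowl A) = (4/11)(7/11)(4/11) = 0.084147; P(data | bowl B) = (6/8)(2/8)(6/8) = 0.14062; P(data | bowl C) = (4/6)(2/6)(4/6) = 0.14815; P(data | bowl D) = (3/6)(3/6)(3/6) = 0.125.
Multiplying each by its prior: 1/4 · 0.084147 = 0.021037, 1/8 · 0.14062 = 0.017578, 1/8 · 0.14815 = 0.018519, 1/2 · 0.125 = 0.0625; summing to 0.11963.
Hence P(bowl D | data) = (0.0625) / (0.11963) = 0.52243.

0.5224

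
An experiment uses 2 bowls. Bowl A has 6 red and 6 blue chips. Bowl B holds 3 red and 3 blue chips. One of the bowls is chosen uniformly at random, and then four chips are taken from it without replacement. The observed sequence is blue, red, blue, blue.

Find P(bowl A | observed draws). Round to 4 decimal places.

Under each hypothesis, the probability of the observed sequence is: P(data | bowl A) = (6/12)(6/11)(5/10)(4/9) = 0.060606; P(data | bowl B) = (3/6)(3/5)(2/4)(1/3) = 0.05.
Weighting by the prior gives 1/2 · 0.060606 = 0.030303, 1/2 · 0.05 = 0.025; these sum to 0.055303.
Therefore the posterior P(bowl A | data) = (0.030303) / (0.055303) = 0.54795.

0.5479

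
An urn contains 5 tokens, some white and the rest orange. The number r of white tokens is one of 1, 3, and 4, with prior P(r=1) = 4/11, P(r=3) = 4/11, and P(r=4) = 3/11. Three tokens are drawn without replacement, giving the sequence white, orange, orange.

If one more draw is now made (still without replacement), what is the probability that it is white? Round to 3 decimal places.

For each hypothesis, P(data | H) works out to: P(data | r = 1) = (1/5)(4/4)(3/3) = 1/5; P(data | r = 3) = (3/5)(2/4)(1/3) = 1/10; P(data | r = 4) = (4/5)(1/4)(0/3) = 0.
Multiplying each by its prior: 4/11 · 1/5 = 4/55, 4/11 · 1/10 = 2/55, 3/11 · 0 = 0; summing to 6/55.
Normalising, the posterior is P(r = 1 | data) = 2/3, P(r = 3 | data) = 1/3, P(r = 4 | data) = 0.
Averaging over the posterior, P(white next | data) = (0)(2/3) + (1)(1/3) = 1/3.

0.333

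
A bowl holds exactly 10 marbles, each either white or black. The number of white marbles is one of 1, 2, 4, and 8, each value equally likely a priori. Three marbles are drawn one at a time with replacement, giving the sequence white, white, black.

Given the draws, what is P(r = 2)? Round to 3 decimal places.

The likelihood of the observed sequence under each hypothesis: P(data | r = 1) = (1/10)(1/10)(9/10) = 0.009; P(data | r = 2) = (2/10)(2/10)(8/10) = 0.032; P(data | r = 4) = (4/10)(4/10)(6/10) = 0.096; P(data | r = 8) = (8/10)(8/10)(2/10) = 0.128.
Multiplying each by its prior: 1/4 · 0.009 = 0.00225, 1/4 · 0.032 = 0.008, 1/4 · 0.096 = 0.024, 1/4 · 0.128 = 0.032; with total 0.06625.
Therefore the posterior P(r = 2 | data) = (0.008) / (0.06625) = 0.12075.

0.121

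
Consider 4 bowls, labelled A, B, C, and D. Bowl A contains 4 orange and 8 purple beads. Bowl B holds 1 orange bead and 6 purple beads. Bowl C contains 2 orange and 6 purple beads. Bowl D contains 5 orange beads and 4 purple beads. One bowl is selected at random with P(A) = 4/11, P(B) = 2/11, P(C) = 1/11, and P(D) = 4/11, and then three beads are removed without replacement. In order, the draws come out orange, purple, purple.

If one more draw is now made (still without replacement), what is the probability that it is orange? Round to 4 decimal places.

Under each hypothesis, the probability of the observed sequence is: P(data | bowl A) = (4/12)(8/11)(7/10) = 0.1697; P(data | bowl B) = (1/7)(6/6)(5/5) = 0.14286; P(data | bowl C) = (2/8)(6/7)(5/6) = 0.17857; P(data | bowl D) = (5/9)(4/8)(3/7) = 0.11905.
The prior-weighted likelihoods are 4/11 · 0.1697 = 0.061708, 2/11 · 0.14286 = 0.025974, 1/11 · 0.17857 = 0.016234, 4/11 · 0.11905 = 0.04329; these sum to 0.14721.
The posterior is then P(bowl A | data) = 0.4192, P(bowl B | data) = 0.17645, P(bowl C | data) = 0.11028, P(bowl D | data) = 0.29408.
So P(orange next | data) = Σ P(orange next | H) P(H | data) = (1/3)(0.4192) + (0)(0.17645) + (1/5)(0.11028) + (2/3)(0.29408) = 0.35784.

0.3578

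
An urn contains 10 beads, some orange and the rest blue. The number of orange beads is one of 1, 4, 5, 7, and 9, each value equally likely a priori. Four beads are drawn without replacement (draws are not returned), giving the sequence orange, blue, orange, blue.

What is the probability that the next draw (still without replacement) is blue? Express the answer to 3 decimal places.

Under each hypothesis, the probability of the observed sequence is: P(data | r = 1) = (1/10)(9/9)(0/8) = 0; P(data | r = 4) = (4/10)(6/9)(3/8)(5/7) = 0.071429; P(data | r = 5) = (5/10)(5/9)(4/8)(4/7) = 0.079365; P(data | r = 7) = (7/10)(3/9)(6/8)(2/7) = 0.05; P(data | r = 9) = (9/10)(1/9)(8/8)(0/7) = 0.
Weighting by the prior gives 1/5 · 0 = 0, 1/5 · 0.071429 = 0.014286, 1/5 · 0.079365 = 0.015873, 1/5 · 0.05 = 0.01, 1/5 · 0 = 0; these sum to 0.040159.
Normalising, the posterior is P(r = 1 | data) = 0, P(r = 4 | data) = 0.35573, P(r = 5 | data) = 0.39526, P(r = 7 | data) = 0.24901, P(r = 9 | data) = 0.
The predictive probability is P(blue next | data) = (2/3)(0.35573) + (1/2)(0.39526) + (1/6)(0.24901) = 0.47628.

0.476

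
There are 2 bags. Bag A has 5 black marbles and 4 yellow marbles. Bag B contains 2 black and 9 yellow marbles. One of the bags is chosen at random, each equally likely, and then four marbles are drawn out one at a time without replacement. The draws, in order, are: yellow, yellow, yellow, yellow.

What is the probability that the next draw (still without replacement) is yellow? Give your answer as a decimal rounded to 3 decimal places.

0.700

For each hypothesis, P(data | H) works out to: P(data | bag A) = (4/9)(3/8)(2/7)(1/6) = 0.0079365; P(data | bag B) = (9/11)(8/10)(7/9)(6/8) = 0.38182.
The prior-weighted likelihoods are 1/2 · 0.0079365 = 0.0039683, 1/2 · 0.38182 = 0.19091; with total 0.19488.
Dividing through by the total gives posterior P(bag A | data) = 0.020363, P(bag B | data) = 0.97964.
Averaging over the posterior, P(yellow next | data) = (0)(0.020363) + (5/7)(0.97964) = 0.69974.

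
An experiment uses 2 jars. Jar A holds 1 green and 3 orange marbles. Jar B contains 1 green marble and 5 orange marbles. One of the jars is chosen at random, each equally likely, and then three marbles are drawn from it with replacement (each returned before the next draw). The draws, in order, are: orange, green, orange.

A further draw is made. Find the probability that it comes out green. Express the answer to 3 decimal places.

0.212

Compute the likelihood of the observed sequence for each case: P(data | jar A) = (3/4)(1/4)(3/4) = 0.14062; P(data | jar B) = (5/6)(1/6)(5/6) = 0.11574.
The prior-weighted likelihoods are 1/2 · 0.14062 = 0.070312, 1/2 · 0.11574 = 0.05787; these sum to 0.12818.
The posterior is then P(jar A | data) = 0.54853, P(jar B | data) = 0.45147.
The predictive probability is P(green next | data) = (1/4)(0.54853) + (1/6)(0.45147) = 0.21238.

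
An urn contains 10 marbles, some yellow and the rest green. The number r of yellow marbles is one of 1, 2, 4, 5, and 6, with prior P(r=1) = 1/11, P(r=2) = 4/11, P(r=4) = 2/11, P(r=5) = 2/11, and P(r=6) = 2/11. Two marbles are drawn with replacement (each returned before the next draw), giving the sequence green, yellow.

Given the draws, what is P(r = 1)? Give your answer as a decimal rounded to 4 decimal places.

0.0411

Under each hypothesis, the probability of the observed sequence is: P(data | r = 1) = (9/10)(1/10) = 0.09; P(data | r = 2) = (8/10)(2/10) = 0.16; P(data | r = 4) = (6/10)(4/10) = 0.24; P(data | r = 5) = (5/10)(5/10) = 0.25; P(data | r = 6) = (4/10)(6/10) = 0.24.
The prior-weighted likelihoods are 1/11 · 0.09 = 0.0081818, 4/11 · 0.16 = 0.058182, 2/11 · 0.24 = 0.043636, 2/11 · 0.25 = 0.045455, 2/11 · 0.24 = 0.043636; summing to 0.19909.
By Bayes' rule, P(r = 1 | data) = (0.0081818) / (0.19909) = 0.041096.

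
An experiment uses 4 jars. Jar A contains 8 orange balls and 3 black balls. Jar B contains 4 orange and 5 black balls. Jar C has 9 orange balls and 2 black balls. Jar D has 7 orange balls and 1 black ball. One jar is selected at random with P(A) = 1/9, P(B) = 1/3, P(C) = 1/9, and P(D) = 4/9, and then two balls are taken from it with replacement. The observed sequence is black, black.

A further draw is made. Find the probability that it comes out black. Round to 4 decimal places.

Compute the likelihood of the observed sequence for each case: P(data | jar A) = (3/11)(3/11) = 0.07438; P(data | jar B) = (5/9)(5/9) = 0.30864; P(data | jar C) = (2/11)(2/11) = 0.033058; P(data | jar D) = (1/8)(1/8) = 0.015625.
Weighting by the prior gives 1/9 · 0.07438 = 0.0082645, 1/3 · 0.30864 = 0.10288, 1/9 · 0.033058 = 0.0036731, 4/9 · 0.015625 = 0.0069444; these sum to 0.12176.
The posterior is then P(jar A | data) = 0.067874, P(jar B | data) = 0.84493, P(jar C | data) = 0.030166, P(jar D | data) = 0.057033.
So P(black next | data) = Σ P(black next | H) P(H | data) = (3/11)(0.067874) + (5/9)(0.84493) + (2/11)(0.030166) + (1/8)(0.057033) = 0.50053.

0.5005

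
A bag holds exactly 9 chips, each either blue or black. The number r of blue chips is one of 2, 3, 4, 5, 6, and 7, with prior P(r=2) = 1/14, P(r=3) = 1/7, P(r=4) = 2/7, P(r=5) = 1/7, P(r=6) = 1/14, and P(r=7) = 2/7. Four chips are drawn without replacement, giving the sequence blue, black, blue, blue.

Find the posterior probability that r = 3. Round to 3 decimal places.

The likelihood of the observed sequence under each hypothesis: P(data | r = 2) = (2/9)(7/8)(1/7)(0/6) = 0; P(data | r = 3) = (3/9)(6/8)(2/7)(1/6) = 1/84; P(data | r = 4) = (4/9)(5/8)(3/7)(2/6) = 5/126; P(data | r = 5) = (5/9)(4/8)(4/7)(3/6) = 5/63; P(data | r = 6) = (6/9)(3/8)(5/7)(4/6) = 5/42; P(data | r = 7) = (7/9)(2/8)(6/7)(5/6) = 5/36.
Multiplying each by its prior: 1/14 · 0 = 0, 1/7 · 1/84 = 1/588, 2/7 · 5/126 = 5/441, 1/7 · 5/63 = 5/441, 1/14 · 5/42 = 5/588, 2/7 · 5/36 = 5/126; these sum to 32/441.
By Bayes' rule, P(r = 3 | data) = (1/588) / (32/441) = 3/128.

0.023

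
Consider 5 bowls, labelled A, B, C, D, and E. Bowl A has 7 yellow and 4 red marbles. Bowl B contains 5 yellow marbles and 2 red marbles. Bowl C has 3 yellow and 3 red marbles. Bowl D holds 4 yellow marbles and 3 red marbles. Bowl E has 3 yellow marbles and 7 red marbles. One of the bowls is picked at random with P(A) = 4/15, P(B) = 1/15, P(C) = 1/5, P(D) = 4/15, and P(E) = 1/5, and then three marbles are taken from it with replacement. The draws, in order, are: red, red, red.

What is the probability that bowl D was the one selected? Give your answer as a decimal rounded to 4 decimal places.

The likelihood of the observed sequence under each hypothesis: P(data | bowl A) = (4/11)(4/11)(4/11) = 0.048084; P(data | bowl B) = (2/7)(2/7)(2/7) = 0.023324; P(data | bowl C) = (3/6)(3/6)(3/6) = 0.125; P(data | bowl D) = (3/7)(3/7)(3/7) = 0.078717; P(data | bowl E) = (7/10)(7/10)(7/10) = 0.343.
Weighting by the prior gives 4/15 · 0.048084 = 0.012822, 1/15 · 0.023324 = 0.0015549, 1/5 · 0.125 = 0.025, 4/15 · 0.078717 = 0.020991, 1/5 · 0.343 = 0.0686; summing to 0.12897.
So P(bowl D | data) = (0.020991) / (0.12897) = 0.16276.

0.1628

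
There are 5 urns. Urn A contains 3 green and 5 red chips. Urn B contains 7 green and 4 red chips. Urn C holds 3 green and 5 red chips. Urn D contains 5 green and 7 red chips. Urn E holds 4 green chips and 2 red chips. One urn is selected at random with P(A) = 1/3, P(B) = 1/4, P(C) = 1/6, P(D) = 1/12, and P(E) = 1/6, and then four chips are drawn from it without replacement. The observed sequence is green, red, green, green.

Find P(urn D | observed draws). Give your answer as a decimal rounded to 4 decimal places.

Compute the likelihood of the observed sequence for each case: P(data | urn A) = (3/8)(5/7)(2/6)(1/5) = 0.017857; P(data | urn B) = (7/11)(4/10)(6/9)(5/8) = 0.10606; P(data | urn C) = (3/8)(5/7)(2/6)(1/5) = 0.017857; P(data | urn D) = (5/12)(7/11)(4/10)(3/9) = 0.035354; P(data | urn E) = (4/6)(2/5)(3/4)(2/3) = 0.13333.
The prior-weighted likelihoods are 1/3 · 0.017857 = 0.0059524, 1/4 · 0.10606 = 0.026515, 1/6 · 0.017857 = 0.0029762, 1/12 · 0.035354 = 0.0029461, 1/6 · 0.13333 = 0.022222; with total 0.060612.
By Bayes' rule, P(urn D | data) = (0.0029461) / (0.060612) = 0.048606.

0.0486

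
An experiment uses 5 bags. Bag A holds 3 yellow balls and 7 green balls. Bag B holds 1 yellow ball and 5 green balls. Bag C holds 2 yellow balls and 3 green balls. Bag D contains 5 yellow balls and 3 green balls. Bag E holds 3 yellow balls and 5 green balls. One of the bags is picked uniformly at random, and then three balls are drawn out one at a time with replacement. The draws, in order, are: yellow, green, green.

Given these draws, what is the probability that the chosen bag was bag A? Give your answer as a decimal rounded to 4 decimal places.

Under each hypothesis, the probability of the observed sequence is: P(data | bag A) = (3/10)(7/10)(7/10) = 0.147; P(data | bag B) = (1/6)(5/6)(5/6) = 0.11574; P(data | bag C) = (2/5)(3/5)(3/5) = 0.144; P(data | bag D) = (5/8)(3/8)(3/8) = 0.087891; P(data | bag E) = (3/8)(5/8)(5/8) = 0.14648.
Weighting by the prior gives 1/5 · 0.147 = 0.0294, 1/5 · 0.11574 = 0.023148, 1/5 · 0.144 = 0.0288, 1/5 · 0.087891 = 0.017578, 1/5 · 0.14648 = 0.029297; with total 0.12822.
So P(bag A | data) = (0.0294) / (0.12822) = 0.22929.

0.2293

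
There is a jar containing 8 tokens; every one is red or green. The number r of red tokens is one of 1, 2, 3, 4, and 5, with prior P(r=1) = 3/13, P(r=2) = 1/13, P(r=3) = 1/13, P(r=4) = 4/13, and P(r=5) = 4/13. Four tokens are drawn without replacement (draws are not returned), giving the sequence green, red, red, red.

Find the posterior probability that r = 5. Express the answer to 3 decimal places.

0.635

Under each hypothesis, the probability of the observed sequence is: P(data | r = 1) = (7/8)(1/7)(0/6) = 0; P(data | r = 2) = (6/8)(2/7)(1/6)(0/5) = 0; P(data | r = 3) = (5/8)(3/7)(2/6)(1/5) = 1/56; P(data | r = 4) = (4/8)(4/7)(3/6)(2/5) = 2/35; P(data | r = 5) = (3/8)(5/7)(4/6)(3/5) = 3/28.
Weighting by the prior gives 3/13 · 0 = 0, 1/13 · 0 = 0, 1/13 · 1/56 = 1/728, 4/13 · 2/35 = 8/455, 4/13 · 3/28 = 3/91; with total 27/520.
So P(r = 5 | data) = (3/91) / (27/520) = 40/63.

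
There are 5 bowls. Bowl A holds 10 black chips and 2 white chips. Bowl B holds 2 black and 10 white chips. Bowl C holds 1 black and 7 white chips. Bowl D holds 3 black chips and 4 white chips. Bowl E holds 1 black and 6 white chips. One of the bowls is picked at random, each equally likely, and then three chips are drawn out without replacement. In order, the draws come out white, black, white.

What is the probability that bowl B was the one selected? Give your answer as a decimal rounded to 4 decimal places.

0.2308

For each hypothesis, P(data | H) works out to: P(data | bowl A) = (2/12)(10/11)(1/10) = 0.015152; P(data | bowl B) = (10/12)(2/11)(9/10) = 0.13636; P(data | bowl C) = (7/8)(1/7)(6/6) = 0.125; P(data | bowl D) = (4/7)(3/6)(3/5) = 0.17143; P(data | bowl E) = (6/7)(1/6)(5/5) = 0.14286.
Multiplying each by its prior: 1/5 · 0.015152 = 0.0030303, 1/5 · 0.13636 = 0.027273, 1/5 · 0.125 = 0.025, 1/5 · 0.17143 = 0.034286, 1/5 · 0.14286 = 0.028571; these sum to 0.11816.
By Bayes' rule, P(bowl B | data) = (0.027273) / (0.11816) = 0.23081.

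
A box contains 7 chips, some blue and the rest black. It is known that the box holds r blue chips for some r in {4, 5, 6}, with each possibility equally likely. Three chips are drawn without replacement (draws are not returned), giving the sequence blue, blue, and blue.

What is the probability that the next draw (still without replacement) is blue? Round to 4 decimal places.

0.6176

The likelihood of the observed sequence under each hypothesis: P(data | r = 4) = (4/7)(3/6)(2/5) = 4/35; P(data | r = 5) = (5/7)(4/6)(3/5) = 2/7; P(data | r = 6) = (6/7)(5/6)(4/5) = 4/7.
The prior-weighted likelihoods are 1/3 · 4/35 = 4/105, 1/3 · 2/7 = 2/21, 1/3 · 4/7 = 4/21; these sum to 34/105.
Normalising, the posterior is P(r = 4 | data) = 2/17, P(r = 5 | data) = 5/17, P(r = 6 | data) = 10/17.
Averaging over the posterior, P(blue next | data) = (1/4)(2/17) + (1/2)(5/17) + (3/4)(10/17) = 21/34.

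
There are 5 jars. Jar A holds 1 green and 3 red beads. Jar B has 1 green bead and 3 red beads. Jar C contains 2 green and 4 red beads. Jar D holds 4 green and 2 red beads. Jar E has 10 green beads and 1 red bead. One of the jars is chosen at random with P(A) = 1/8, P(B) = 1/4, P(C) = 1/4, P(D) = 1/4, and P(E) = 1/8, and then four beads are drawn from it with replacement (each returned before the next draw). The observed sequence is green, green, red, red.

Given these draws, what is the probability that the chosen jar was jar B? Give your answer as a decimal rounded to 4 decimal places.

Under each hypothesis, the probability of the observed sequence is: P(data | jar A) = (1/4)(1/4)(3/4)(3/4) = 0.035156; P(data | jar B) = (1/4)(1/4)(3/4)(3/4) = 0.035156; P(data | jar C) = (2/6)(2/6)(4/6)(4/6) = 0.049383; P(data | jar D) = (4/6)(4/6)(2/6)(2/6) = 0.049383; P(data | jar E) = (10/11)(10/11)(1/11)(1/11) = 0.0068301.
Weighting by the prior gives 1/8 · 0.035156 = 0.0043945, 1/4 · 0.035156 = 0.0087891, 1/4 · 0.049383 = 0.012346, 1/4 · 0.049383 = 0.012346, 1/8 · 0.0068301 = 0.00085377; summing to 0.038729.
Hence P(jar B | data) = (0.0087891) / (0.038729) = 0.22694.

0.2269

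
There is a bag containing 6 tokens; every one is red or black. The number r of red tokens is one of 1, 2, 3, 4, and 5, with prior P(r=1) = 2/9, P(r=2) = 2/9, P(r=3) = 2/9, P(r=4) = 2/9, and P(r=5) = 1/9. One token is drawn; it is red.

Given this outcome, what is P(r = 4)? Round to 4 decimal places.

The likelihood of this draw under each hypothesis: P(data | r = 1) = (1/6) = 1/6; P(data | r = 2) = (2/6) = 1/3; P(data | r = 3) = (3/6) = 1/2; P(data | r = 4) = (4/6) = 2/3; P(data | r = 5) = (5/6) = 5/6.
Multiplying each by its prior: 2/9 · 1/6 = 1/27, 2/9 · 1/3 = 2/27, 2/9 · 1/2 = 1/9, 2/9 · 2/3 = 4/27, 1/9 · 5/6 = 5/54; these sum to 25/54.
Hence P(r = 4 | data) = (4/27) / (25/54) = 8/25.

0.3200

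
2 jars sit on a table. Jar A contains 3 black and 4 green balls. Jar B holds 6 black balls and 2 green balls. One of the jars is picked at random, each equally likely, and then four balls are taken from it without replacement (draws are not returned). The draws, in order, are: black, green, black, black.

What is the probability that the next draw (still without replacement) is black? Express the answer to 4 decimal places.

For each hypothesis, P(data | H) works out to: P(data | jar A) = (3/7)(4/6)(2/5)(1/4) = 1/35; P(data | jar B) = (6/8)(2/7)(5/6)(4/5) = 1/7.
The prior-weighted likelihoods are 1/2 · 1/35 = 1/70, 1/2 · 1/7 = 1/14; summing to 3/35.
Dividing through by the total gives posterior P(jar A | data) = 1/6, P(jar B | data) = 5/6.
Averaging over the posterior, P(black next | data) = (0)(1/6) + (3/4)(5/6) = 5/8.

0.6250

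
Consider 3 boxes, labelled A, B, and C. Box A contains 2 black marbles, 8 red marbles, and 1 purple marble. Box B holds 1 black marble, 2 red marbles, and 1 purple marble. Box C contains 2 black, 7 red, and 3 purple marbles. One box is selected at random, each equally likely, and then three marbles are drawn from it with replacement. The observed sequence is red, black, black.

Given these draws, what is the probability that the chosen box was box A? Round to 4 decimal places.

The likelihood of the observed sequence under each hypothesis: P(data | box A) = (8/11)(2/11)(2/11) = 0.024042; P(data | box B) = (2/4)(1/4)(1/4) = 0.03125; P(data | box C) = (7/12)(2/12)(2/12) = 0.016204.
Multiplying each by its prior: 1/3 · 0.024042 = 0.008014, 1/3 · 0.03125 = 0.010417, 1/3 · 0.016204 = 0.0054012; summing to 0.023832.
By Bayes' rule, P(box A | data) = (0.008014) / (0.023832) = 0.33627.

0.3363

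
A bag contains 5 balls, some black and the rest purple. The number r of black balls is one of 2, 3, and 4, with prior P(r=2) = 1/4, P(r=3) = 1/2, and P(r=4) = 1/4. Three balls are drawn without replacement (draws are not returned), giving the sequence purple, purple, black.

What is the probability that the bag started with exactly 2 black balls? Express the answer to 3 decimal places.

0.500

For each hypothesis, P(data | H) works out to: P(data | r = 2) = (3/5)(2/4)(2/3) = 1/5; P(data | r = 3) = (2/5)(1/4)(3/3) = 1/10; P(data | r = 4) = (1/5)(0/4) = 0.
Weighting by the prior gives 1/4 · 1/5 = 1/20, 1/2 · 1/10 = 1/20, 1/4 · 0 = 0; with total 1/10.
By Bayes' rule, P(r = 2 | data) = (1/20) / (1/10) = 1/2.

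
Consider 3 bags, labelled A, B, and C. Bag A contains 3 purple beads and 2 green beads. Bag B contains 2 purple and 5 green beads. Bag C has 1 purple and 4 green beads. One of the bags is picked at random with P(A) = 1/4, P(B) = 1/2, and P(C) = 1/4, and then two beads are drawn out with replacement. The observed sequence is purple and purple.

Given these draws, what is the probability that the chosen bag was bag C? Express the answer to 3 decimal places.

The likelihood of the observed sequence under each hypothesis: P(data | bag A) = (3/5)(3/5) = 9/25; P(data | bag B) = (2/7)(2/7) = 4/49; P(data | bag C) = (1/5)(1/5) = 1/25.
The prior-weighted likelihoods are 1/4 · 9/25 = 9/100, 1/2 · 4/49 = 2/49, 1/4 · 1/25 = 1/100; summing to 69/490.
Hence P(bag C | data) = (1/100) / (69/490) = 49/690.

0.071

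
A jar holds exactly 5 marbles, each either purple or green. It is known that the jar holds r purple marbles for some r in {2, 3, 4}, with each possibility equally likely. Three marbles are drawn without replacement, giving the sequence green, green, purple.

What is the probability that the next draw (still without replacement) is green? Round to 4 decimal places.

0.3333

Compute the likelihood of the observed sequence for each case: P(data | r = 2) = (3/5)(2/4)(2/3) = 1/5; P(data | r = 3) = (2/5)(1/4)(3/3) = 1/10; P(data | r = 4) = (1/5)(0/4) = 0.
The prior-weighted likelihoods are 1/3 · 1/5 = 1/15, 1/3 · 1/10 = 1/30, 1/3 · 0 = 0; with total 1/10.
Normalising, the posterior is P(r = 2 | data) = 2/3, P(r = 3 | data) = 1/3, P(r = 4 | data) = 0.
Averaging over the posterior, P(green next | data) = (1/2)(2/3) + (0)(1/3) = 1/3.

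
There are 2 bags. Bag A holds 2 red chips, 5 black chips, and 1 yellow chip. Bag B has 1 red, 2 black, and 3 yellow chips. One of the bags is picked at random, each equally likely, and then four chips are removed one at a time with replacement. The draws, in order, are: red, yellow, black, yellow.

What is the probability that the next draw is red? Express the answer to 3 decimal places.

0.179

For each hypothesis, P(data | H) works out to: P(data | bag A) = (2/8)(1/8)(5/8)(1/8) = 0.0024414; P(data | bag B) = (1/6)(3/6)(2/6)(3/6) = 0.013889.
Multiplying each by its prior: 1/2 · 0.0024414 = 0.0012207, 1/2 · 0.013889 = 0.0069444; these sum to 0.0081651.
Normalising, the posterior is P(bag A | data) = 0.1495, P(bag B | data) = 0.8505.
The predictive probability is P(red next | data) = (1/4)(0.1495) + (1/6)(0.8505) = 0.17913.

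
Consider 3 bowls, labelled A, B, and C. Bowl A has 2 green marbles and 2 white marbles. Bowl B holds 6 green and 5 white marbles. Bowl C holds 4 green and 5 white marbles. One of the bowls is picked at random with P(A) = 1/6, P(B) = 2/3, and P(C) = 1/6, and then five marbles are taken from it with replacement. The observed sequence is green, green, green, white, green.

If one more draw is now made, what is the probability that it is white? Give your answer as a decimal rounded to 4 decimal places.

For each hypothesis, P(data | H) works out to: P(data | bowl A) = (2/4)(2/4)(2/4)(2/4)(2/4) = 0.03125; P(data | bowl B) = (6/11)(6/11)(6/11)(5/11)(6/11) = 0.040236; P(data | bowl C) = (4/9)(4/9)(4/9)(5/9)(4/9) = 0.021677.
Weighting by the prior gives 1/6 · 0.03125 = 0.0052083, 2/3 · 0.040236 = 0.026824, 1/6 · 0.021677 = 0.0036128; summing to 0.035645.
The posterior is then P(bowl A | data) = 0.14612, P(bowl B | data) = 0.75253, P(bowl C | data) = 0.10136.
So P(white next | data) = Σ P(white next | H) P(H | data) = (1/2)(0.14612) + (5/11)(0.75253) + (5/9)(0.10136) = 0.47143.

0.4714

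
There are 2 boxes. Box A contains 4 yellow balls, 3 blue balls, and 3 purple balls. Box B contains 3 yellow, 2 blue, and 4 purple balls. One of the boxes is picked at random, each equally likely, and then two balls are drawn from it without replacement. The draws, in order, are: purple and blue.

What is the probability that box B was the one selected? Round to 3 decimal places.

Under each hypothesis, the probability of the observed sequence is: P(data | box A) = (3/10)(3/9) = 1/10; P(data | box B) = (4/9)(2/8) = 1/9.
Multiplying each by its prior: 1/2 · 1/10 = 1/20, 1/2 · 1/9 = 1/18; these sum to 19/180.
By Bayes' rule, P(box B | data) = (1/18) / (19/180) = 10/19.

0.526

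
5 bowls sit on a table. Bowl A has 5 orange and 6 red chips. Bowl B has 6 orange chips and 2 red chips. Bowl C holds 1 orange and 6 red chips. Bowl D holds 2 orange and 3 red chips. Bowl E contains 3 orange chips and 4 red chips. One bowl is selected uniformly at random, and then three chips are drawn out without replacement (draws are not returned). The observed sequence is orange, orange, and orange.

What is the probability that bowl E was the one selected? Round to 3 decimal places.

0.064

Under each hypothesis, the probability of the observed sequence is: P(data | bowl A) = (5/11)(4/10)(3/9) = 0.060606; P(data | bowl B) = (6/8)(5/7)(4/6) = 0.35714; P(data | bowl C) = (1/7)(0/6) = 0; P(data | bowl D) = (2/5)(1/4)(0/3) = 0; P(data | bowl E) = (3/7)(2/6)(1/5) = 0.028571.
The prior-weighted likelihoods are 1/5 · 0.060606 = 0.012121, 1/5 · 0.35714 = 0.071429, 1/5 · 0 = 0, 1/5 · 0 = 0, 1/5 · 0.028571 = 0.0057143; with total 0.089264.
So P(bowl E | data) = (0.0057143) / (0.089264) = 0.064016.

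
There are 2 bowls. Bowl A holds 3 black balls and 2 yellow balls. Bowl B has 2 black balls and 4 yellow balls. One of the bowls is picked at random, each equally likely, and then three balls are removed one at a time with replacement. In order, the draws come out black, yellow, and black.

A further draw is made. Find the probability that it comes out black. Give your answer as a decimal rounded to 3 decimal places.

For each hypothesis, P(data | H) works out to: P(data | bowl A) = (3/5)(2/5)(3/5) = 0.144; P(data | bowl B) = (2/6)(4/6)(2/6) = 0.074074.
Multiplying each by its prior: 1/2 · 0.144 = 0.072, 1/2 · 0.074074 = 0.037037; with total 0.10904.
The posterior is then P(bowl A | data) = 0.66033, P(bowl B | data) = 0.33967.
The predictive probability is P(black next | data) = (3/5)(0.66033) + (1/3)(0.33967) = 0.50942.

0.509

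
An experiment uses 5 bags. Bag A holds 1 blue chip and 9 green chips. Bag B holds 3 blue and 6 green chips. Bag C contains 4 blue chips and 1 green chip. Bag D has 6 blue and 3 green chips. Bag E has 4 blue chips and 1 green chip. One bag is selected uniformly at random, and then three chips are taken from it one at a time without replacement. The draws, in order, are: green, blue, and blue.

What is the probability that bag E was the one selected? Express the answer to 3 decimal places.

Under each hypothesis, the probability of the observed sequence is: P(data | bag A) = (9/10)(1/9)(0/8) = 0; P(data | bag B) = (6/9)(3/8)(2/7) = 1/14; P(data | bag C) = (1/5)(4/4)(3/3) = 1/5; P(data | bag D) = (3/9)(6/8)(5/7) = 5/28; P(data | bag E) = (1/5)(4/4)(3/3) = 1/5.
Weighting by the prior gives 1/5 · 0 = 0, 1/5 · 1/14 = 1/70, 1/5 · 1/5 = 1/25, 1/5 · 5/28 = 1/28, 1/5 · 1/5 = 1/25; these sum to 13/100.
By Bayes' rule, P(bag E | data) = (1/25) / (13/100) = 4/13.

0.308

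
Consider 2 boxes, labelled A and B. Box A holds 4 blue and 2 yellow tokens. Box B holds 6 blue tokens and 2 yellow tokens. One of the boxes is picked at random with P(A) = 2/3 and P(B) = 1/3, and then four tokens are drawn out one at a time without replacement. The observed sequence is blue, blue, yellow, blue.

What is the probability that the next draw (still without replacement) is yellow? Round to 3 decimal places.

0.413

Under each hypothesis, the probability of the observed sequence is: P(data | box A) = (4/6)(3/5)(2/4)(2/3) = 2/15; P(data | box B) = (6/8)(5/7)(2/6)(4/5) = 1/7.
Multiplying each by its prior: 2/3 · 2/15 = 4/45, 1/3 · 1/7 = 1/21; with total 43/315.
The posterior is then P(box A | data) = 28/43, P(box B | data) = 15/43.
Averaging over the posterior, P(yellow next | data) = (1/2)(28/43) + (1/4)(15/43) = 71/172.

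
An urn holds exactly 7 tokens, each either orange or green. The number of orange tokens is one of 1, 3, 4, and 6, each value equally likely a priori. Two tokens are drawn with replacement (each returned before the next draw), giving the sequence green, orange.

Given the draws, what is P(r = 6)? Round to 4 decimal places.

0.1667

Compute the likelihood of the observed sequence for each case: P(data | r = 1) = (6/7)(1/7) = 6/49; P(data | r = 3) = (4/7)(3/7) = 12/49; P(data | r = 4) = (3/7)(4/7) = 12/49; P(data | r = 6) = (1/7)(6/7) = 6/49.
The prior-weighted likelihoods are 1/4 · 6/49 = 3/98, 1/4 · 12/49 = 3/49, 1/4 · 12/49 = 3/49, 1/4 · 6/49 = 3/98; summing to 9/49.
Therefore the posterior P(r = 6 | data) = (3/98) / (9/49) = 1/6.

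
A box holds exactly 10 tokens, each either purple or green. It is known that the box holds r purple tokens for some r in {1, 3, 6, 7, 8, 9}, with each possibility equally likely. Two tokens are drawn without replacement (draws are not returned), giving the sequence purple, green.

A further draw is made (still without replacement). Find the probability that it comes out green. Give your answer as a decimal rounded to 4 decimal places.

The likelihood of the observed sequence under each hypothesis: P(data | r = 1) = (1/10)(9/9) = 1/10; P(data | r = 3) = (3/10)(7/9) = 7/30; P(data | r = 6) = (6/10)(4/9) = 4/15; P(data | r = 7) = (7/10)(3/9) = 7/30; P(data | r = 8) = (8/10)(2/9) = 8/45; P(data | r = 9) = (9/10)(1/9) = 1/10.
Weighting by the prior gives 1/6 · 1/10 = 1/60, 1/6 · 7/30 = 7/180, 1/6 · 4/15 = 2/45, 1/6 · 7/30 = 7/180, 1/6 · 8/45 = 4/135, 1/6 · 1/10 = 1/60; with total 5/27.
The posterior is then P(r = 1 | data) = 9/100, P(r = 3 | data) = 21/100, P(r = 6 | data) = 6/25, P(r = 7 | data) = 21/100, P(r = 8 | data) = 4/25, P(r = 9 | data) = 9/100.
Averaging over the posterior, P(green next | data) = (1)(9/100) + (3/4)(21/100) + (3/8)(6/25) + (1/4)(21/100) + (1/8)(4/25) + (0)(9/100) = 41/100.

0.4100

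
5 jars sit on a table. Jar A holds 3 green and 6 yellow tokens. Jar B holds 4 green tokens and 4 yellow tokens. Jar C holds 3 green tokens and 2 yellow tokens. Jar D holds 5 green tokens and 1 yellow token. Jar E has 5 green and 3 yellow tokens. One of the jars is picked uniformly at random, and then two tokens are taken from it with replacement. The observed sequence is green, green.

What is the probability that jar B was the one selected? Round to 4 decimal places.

Compute the likelihood of the observed sequence for each case: P(data | jar A) = (3/9)(3/9) = 0.11111; P(data | jar B) = (4/8)(4/8) = 0.25; P(data | jar C) = (3/5)(3/5) = 0.36; P(data | jar D) = (5/6)(5/6) = 0.69444; P(data | jar E) = (5/8)(5/8) = 0.39062.
Multiplying each by its prior: 1/5 · 0.11111 = 0.022222, 1/5 · 0.25 = 0.05, 1/5 · 0.36 = 0.072, 1/5 · 0.69444 = 0.13889, 1/5 · 0.39062 = 0.078125; these sum to 0.36124.
Therefore the posterior P(jar B | data) = (0.05) / (0.36124) = 0.13841.

0.1384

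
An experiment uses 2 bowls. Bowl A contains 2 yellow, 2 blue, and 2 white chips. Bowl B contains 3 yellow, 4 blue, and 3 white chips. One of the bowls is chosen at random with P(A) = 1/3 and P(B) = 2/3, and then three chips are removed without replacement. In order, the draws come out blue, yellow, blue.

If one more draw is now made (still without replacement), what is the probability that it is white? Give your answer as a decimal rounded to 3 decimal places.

0.488

Compute the likelihood of the observed sequence for each case: P(data | bowl A) = (2/6)(2/5)(1/4) = 1/30; P(data | bowl B) = (4/10)(3/9)(3/8) = 1/20.
The prior-weighted likelihoods are 1/3 · 1/30 = 1/90, 2/3 · 1/20 = 1/30; these sum to 2/45.
The posterior is then P(bowl A | data) = 1/4, P(bowl B | data) = 3/4.
Averaging over the posterior, P(white next | data) = (2/3)(1/4) + (3/7)(3/4) = 41/84.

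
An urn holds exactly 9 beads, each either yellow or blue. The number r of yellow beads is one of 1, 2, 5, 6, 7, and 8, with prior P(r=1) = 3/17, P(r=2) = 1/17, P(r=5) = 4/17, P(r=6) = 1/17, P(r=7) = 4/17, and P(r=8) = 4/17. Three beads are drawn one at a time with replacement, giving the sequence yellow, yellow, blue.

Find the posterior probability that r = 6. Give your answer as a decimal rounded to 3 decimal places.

0.089

Under each hypothesis, the probability of the observed sequence is: P(data | r = 1) = (1/9)(1/9)(8/9) = 0.010974; P(data | r = 2) = (2/9)(2/9)(7/9) = 0.038409; P(data | r = 5) = (5/9)(5/9)(4/9) = 0.13717; P(data | r = 6) = (6/9)(6/9)(3/9) = 0.14815; P(data | r = 7) = (7/9)(7/9)(2/9) = 0.13443; P(data | r = 8) = (8/9)(8/9)(1/9) = 0.087791.
The prior-weighted likelihoods are 3/17 · 0.010974 = 0.0019366, 1/17 · 0.038409 = 0.0022593, 4/17 · 0.13717 = 0.032276, 1/17 · 0.14815 = 0.0087146, 4/17 · 0.13443 = 0.031631, 4/17 · 0.087791 = 0.020657; with total 0.097474.
So P(r = 6 | data) = (0.0087146) / (0.097474) = 0.089404.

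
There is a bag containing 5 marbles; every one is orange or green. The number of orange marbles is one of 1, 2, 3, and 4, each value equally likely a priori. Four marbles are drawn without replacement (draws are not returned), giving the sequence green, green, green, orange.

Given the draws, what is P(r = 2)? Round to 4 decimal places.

0.3333

Compute the likelihood of the observed sequence for each case: P(data | r = 1) = (4/5)(3/4)(2/3)(1/2) = 1/5; P(data | r = 2) = (3/5)(2/4)(1/3)(2/2) = 1/10; P(data | r = 3) = (2/5)(1/4)(0/3) = 0; P(data | r = 4) = (1/5)(0/4) = 0.
Weighting by the prior gives 1/4 · 1/5 = 1/20, 1/4 · 1/10 = 1/40, 1/4 · 0 = 0, 1/4 · 0 = 0; summing to 3/40.
Hence P(r = 2 | data) = (1/40) / (3/40) = 1/3.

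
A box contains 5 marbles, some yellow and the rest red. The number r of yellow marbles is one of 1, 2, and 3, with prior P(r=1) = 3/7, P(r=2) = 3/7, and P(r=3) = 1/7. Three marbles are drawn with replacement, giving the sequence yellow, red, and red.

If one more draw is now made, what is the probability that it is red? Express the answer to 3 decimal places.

Under each hypothesis, the probability of the observed sequence is: P(data | r = 1) = (1/5)(4/5)(4/5) = 16/125; P(data | r = 2) = (2/5)(3/5)(3/5) = 18/125; P(data | r = 3) = (3/5)(2/5)(2/5) = 12/125.
Multiplying each by its prior: 3/7 · 16/125 = 48/875, 3/7 · 18/125 = 54/875, 1/7 · 12/125 = 12/875; with total 114/875.
Normalising, the posterior is P(r = 1 | data) = 8/19, P(r = 2 | data) = 9/19, P(r = 3 | data) = 2/19.
Averaging over the posterior, P(red next | data) = (4/5)(8/19) + (3/5)(9/19) + (2/5)(2/19) = 63/95.

0.663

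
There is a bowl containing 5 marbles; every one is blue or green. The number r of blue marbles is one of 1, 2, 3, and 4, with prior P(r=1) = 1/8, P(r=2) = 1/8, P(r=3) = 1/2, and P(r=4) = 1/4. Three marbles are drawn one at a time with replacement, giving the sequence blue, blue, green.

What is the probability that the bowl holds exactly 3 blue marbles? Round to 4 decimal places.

The likelihood of the observed sequence under each hypothesis: P(data | r = 1) = (1/5)(1/5)(4/5) = 4/125; P(data | r = 2) = (2/5)(2/5)(3/5) = 12/125; P(data | r = 3) = (3/5)(3/5)(2/5) = 18/125; P(data | r = 4) = (4/5)(4/5)(1/5) = 16/125.
Weighting by the prior gives 1/8 · 4/125 = 1/250, 1/8 · 12/125 = 3/250, 1/2 · 18/125 = 9/125, 1/4 · 16/125 = 4/125; summing to 3/25.
So P(r = 3 | data) = (9/125) / (3/25) = 3/5.

0.6000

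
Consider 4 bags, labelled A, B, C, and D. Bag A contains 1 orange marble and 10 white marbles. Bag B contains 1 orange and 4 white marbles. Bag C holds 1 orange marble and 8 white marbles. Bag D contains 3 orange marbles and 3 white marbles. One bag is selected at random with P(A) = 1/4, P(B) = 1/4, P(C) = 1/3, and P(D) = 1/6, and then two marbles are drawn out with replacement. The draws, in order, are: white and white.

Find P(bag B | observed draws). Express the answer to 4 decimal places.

0.2382

For each hypothesis, P(data | H) works out to: P(data | bag A) = (10/11)(10/11) = 0.82645; P(data | bag B) = (4/5)(4/5) = 0.64; P(data | bag C) = (8/9)(8/9) = 0.79012; P(data | bag D) = (3/6)(3/6) = 0.25.
The prior-weighted likelihoods are 1/4 · 0.82645 = 0.20661, 1/4 · 0.64 = 0.16, 1/3 · 0.79012 = 0.26337, 1/6 · 0.25 = 0.041667; these sum to 0.67165.
So P(bag B | data) = (0.16) / (0.67165) = 0.23822.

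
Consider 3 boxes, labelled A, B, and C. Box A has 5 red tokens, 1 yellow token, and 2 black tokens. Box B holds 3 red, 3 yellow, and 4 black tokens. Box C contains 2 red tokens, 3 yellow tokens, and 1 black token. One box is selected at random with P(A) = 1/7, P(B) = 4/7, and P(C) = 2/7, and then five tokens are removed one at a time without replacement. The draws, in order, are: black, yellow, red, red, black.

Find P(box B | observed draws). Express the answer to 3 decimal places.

0.828

Compute the likelihood of the observed sequence for each case: P(data | box A) = (2/8)(1/7)(5/6)(4/5)(1/4) = 0.0059524; P(data | box B) = (4/10)(3/9)(3/8)(2/7)(3/6) = 0.0071429; P(data | box C) = (1/6)(3/5)(2/4)(1/3)(0/2) = 0.
Weighting by the prior gives 1/7 · 0.0059524 = 0.00085034, 4/7 · 0.0071429 = 0.0040816, 2/7 · 0 = 0; these sum to 0.004932.
Hence P(box B | data) = (0.0040816) / (0.004932) = 0.82759.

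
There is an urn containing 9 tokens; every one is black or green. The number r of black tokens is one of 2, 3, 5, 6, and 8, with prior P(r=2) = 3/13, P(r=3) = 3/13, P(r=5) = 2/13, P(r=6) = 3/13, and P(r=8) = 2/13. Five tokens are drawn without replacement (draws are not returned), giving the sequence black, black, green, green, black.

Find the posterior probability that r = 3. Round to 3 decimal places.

For each hypothesis, P(data | H) works out to: P(data | r = 2) = (2/9)(1/8)(7/7)(6/6)(0/5) = 0; P(data | r = 3) = (3/9)(2/8)(6/7)(5/6)(1/5) = 0.011905; P(data | r = 5) = (5/9)(4/8)(4/7)(3/6)(3/5) = 0.047619; P(data | r = 6) = (6/9)(5/8)(3/7)(2/6)(4/5) = 0.047619; P(data | r = 8) = (8/9)(7/8)(1/7)(0/6) = 0.
Multiplying each by its prior: 3/13 · 0 = 0, 3/13 · 0.011905 = 0.0027473, 2/13 · 0.047619 = 0.007326, 3/13 · 0.047619 = 0.010989, 2/13 · 0 = 0; these sum to 0.021062.
By Bayes' rule, P(r = 3 | data) = (0.0027473) / (0.021062) = 0.13043.

0.130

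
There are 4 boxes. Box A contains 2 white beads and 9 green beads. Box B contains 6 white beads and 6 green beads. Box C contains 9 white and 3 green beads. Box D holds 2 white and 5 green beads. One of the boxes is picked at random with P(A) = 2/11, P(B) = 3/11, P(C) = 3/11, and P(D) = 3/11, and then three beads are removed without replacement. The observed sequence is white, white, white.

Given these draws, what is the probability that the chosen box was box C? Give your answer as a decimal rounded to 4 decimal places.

The likelihood of the observed sequence under each hypothesis: P(data | box A) = (2/11)(1/10)(0/9) = 0; P(data | box B) = (6/12)(5/11)(4/10) = 1/11; P(data | box C) = (9/12)(8/11)(7/10) = 21/55; P(data | box D) = (2/7)(1/6)(0/5) = 0.
The prior-weighted likelihoods are 2/11 · 0 = 0, 3/11 · 1/11 = 3/121, 3/11 · 21/55 = 63/605, 3/11 · 0 = 0; with total 78/605.
So P(box C | data) = (63/605) / (78/605) = 21/26.

0.8077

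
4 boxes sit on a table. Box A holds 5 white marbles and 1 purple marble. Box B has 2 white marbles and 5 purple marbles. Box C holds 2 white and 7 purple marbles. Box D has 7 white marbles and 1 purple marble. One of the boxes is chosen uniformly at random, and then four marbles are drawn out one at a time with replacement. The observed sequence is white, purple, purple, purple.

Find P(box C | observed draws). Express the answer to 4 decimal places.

For each hypothesis, P(data | H) works out to: P(data | box A) = (5/6)(1/6)(1/6)(1/6) = 0.003858; P(data | box B) = (2/7)(5/7)(5/7)(5/7) = 0.10412; P(data | box C) = (2/9)(7/9)(7/9)(7/9) = 0.10456; P(data | box D) = (7/8)(1/8)(1/8)(1/8) = 0.001709.
Weighting by the prior gives 1/4 · 0.003858 = 0.00096451, 1/4 · 0.10412 = 0.026031, 1/4 · 0.10456 = 0.026139, 1/4 · 0.001709 = 0.00042725; summing to 0.053562.
Hence P(box C | data) = (0.026139) / (0.053562) = 0.48802.

0.4880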